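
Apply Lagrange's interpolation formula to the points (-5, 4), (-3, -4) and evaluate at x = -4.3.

Lagrange interpolation formula:
P(x) = Σ yᵢ × Lᵢ(x)
where Lᵢ(x) = Π_{j≠i} (x - xⱼ)/(xᵢ - xⱼ)

L_0(-4.3) = (-4.3 - (-3))/(-5 - (-3)) = 0.650000
L_1(-4.3) = (-4.3 - (-5))/(-3 - (-5)) = 0.350000

P(-4.3) = 4×L_0(-4.3) + (-4)×L_1(-4.3)
P(-4.3) = 1.200000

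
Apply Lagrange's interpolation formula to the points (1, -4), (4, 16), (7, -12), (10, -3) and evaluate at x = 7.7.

Lagrange interpolation formula:
P(x) = Σ yᵢ × Lᵢ(x)
where Lᵢ(x) = Π_{j≠i} (x - xⱼ)/(xᵢ - xⱼ)

L_0(7.7) = (7.7 - 4)/(1 - 4) × (7.7 - 7)/(1 - 7) × (7.7 - 10)/(1 - 10) = 0.036772
L_1(7.7) = (7.7 - 1)/(4 - 1) × (7.7 - 7)/(4 - 7) × (7.7 - 10)/(4 - 10) = -0.199759
L_2(7.7) = (7.7 - 1)/(7 - 1) × (7.7 - 4)/(7 - 4) × (7.7 - 10)/(7 - 10) = 1.055870
L_3(7.7) = (7.7 - 1)/(10 - 1) × (7.7 - 4)/(10 - 4) × (7.7 - 7)/(10 - 7) = 0.107117

P(7.7) = (-4)×L_0(7.7) + 16×L_1(7.7) + (-12)×L_2(7.7) + (-3)×L_3(7.7)
P(7.7) = -16.335031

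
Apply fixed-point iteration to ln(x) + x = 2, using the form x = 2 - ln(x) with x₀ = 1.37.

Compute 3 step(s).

Equation: ln(x) + x = 2
Fixed-point form: x = 2 - ln(x)
x₀ = 1.37

x_1 = g(1.370000) = 1.685189
x_2 = g(1.685189) = 1.478122
x_3 = g(1.478122) = 1.609228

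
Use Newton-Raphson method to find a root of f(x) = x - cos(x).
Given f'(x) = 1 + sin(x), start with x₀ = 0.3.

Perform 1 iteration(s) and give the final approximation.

f(x) = x - cos(x)
f'(x) = 1 + sin(x)
x₀ = 0.3

Newton-Raphson formula: x_{n+1} = x_n - f(x_n)/f'(x_n)

Iteration 1:
  f(0.300000) = -0.655336
  f'(0.300000) = 1.295520
  x_1 = 0.300000 - (-0.655336)/1.295520 = 0.805848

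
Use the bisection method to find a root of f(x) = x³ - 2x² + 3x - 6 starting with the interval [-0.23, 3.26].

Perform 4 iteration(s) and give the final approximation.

f(x) = x³ - 2x² + 3x - 6
Initial interval: [-0.23, 3.26]

Iteration 1:
  c_1 = (-0.230000 + 3.260000)/2 = 1.515000
  f(c_1) = f(1.515000) = -2.568184
  f(a) × f(c) ≥ 0, new interval: [1.515000, 3.260000]
Iteration 2:
  c_2 = (1.515000 + 3.260000)/2 = 2.387500
  f(c_2) = f(2.387500) = 3.371311
  f(a) × f(c) < 0, new interval: [1.515000, 2.387500]
Iteration 3:
  c_3 = (1.515000 + 2.387500)/2 = 1.951250
  f(c_3) = f(1.951250) = -0.331860
  f(a) × f(c) ≥ 0, new interval: [1.951250, 2.387500]
Iteration 4:
  c_4 = (1.951250 + 2.387500)/2 = 2.169375
  f(c_4) = f(2.169375) = 1.305236
  f(a) × f(c) < 0, new interval: [1.951250, 2.169375]

After 4 iteration(s), the approximation is c_4 = 2.169375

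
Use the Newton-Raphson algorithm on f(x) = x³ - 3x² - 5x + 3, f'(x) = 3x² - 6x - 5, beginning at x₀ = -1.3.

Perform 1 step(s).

f(x) = x³ - 3x² - 5x + 3
f'(x) = 3x² - 6x - 5
x₀ = -1.3

Newton-Raphson formula: x_{n+1} = x_n - f(x_n)/f'(x_n)

Iteration 1:
  f(-1.300000) = 2.233000
  f'(-1.300000) = 7.870000
  x_1 = -1.300000 - 2.233000/7.870000 = -1.583736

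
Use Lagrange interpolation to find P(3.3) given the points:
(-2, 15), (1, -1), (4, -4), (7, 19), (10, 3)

Lagrange interpolation formula:
P(x) = Σ yᵢ × Lᵢ(x)
where Lᵢ(x) = Π_{j≠i} (x - xⱼ)/(xᵢ - xⱼ)

L_0(3.3) = (3.3 - 1)/(-2 - 1) × (3.3 - 4)/(-2 - 4) × (3.3 - 7)/(-2 - 7) × (3.3 - 10)/(-2 - 10) = -0.020531
L_1(3.3) = (3.3 - (-2))/(1 - (-2)) × (3.3 - 4)/(1 - 4) × (3.3 - 7)/(1 - 7) × (3.3 - 10)/(1 - 10) = 0.189241
L_2(3.3) = (3.3 - (-2))/(4 - (-2)) × (3.3 - 1)/(4 - 1) × (3.3 - 7)/(4 - 7) × (3.3 - 10)/(4 - 10) = 0.932685
L_3(3.3) = (3.3 - (-2))/(7 - (-2)) × (3.3 - 1)/(7 - 1) × (3.3 - 4)/(7 - 4) × (3.3 - 10)/(7 - 10) = -0.117636
L_4(3.3) = (3.3 - (-2))/(10 - (-2)) × (3.3 - 1)/(10 - 1) × (3.3 - 4)/(10 - 4) × (3.3 - 7)/(10 - 7) = 0.016241

P(3.3) = 15×L_0(3.3) + (-1)×L_1(3.3) + (-4)×L_2(3.3) + 19×L_3(3.3) + 3×L_4(3.3)
P(3.3) = -6.414306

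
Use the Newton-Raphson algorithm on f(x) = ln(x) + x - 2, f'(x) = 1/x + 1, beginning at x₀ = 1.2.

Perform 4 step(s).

f(x) = ln(x) + x - 2
f'(x) = 1/x + 1
x₀ = 1.2

Newton-Raphson formula: x_{n+1} = x_n - f(x_n)/f'(x_n)

Iteration 1:
  f(1.200000) = -0.617678
  f'(1.200000) = 1.833333
  x_1 = 1.200000 - (-0.617678)/1.833333 = 1.536916
Iteration 2:
  f(1.536916) = -0.033307
  f'(1.536916) = 1.650654
  x_2 = 1.536916 - (-0.033307)/1.650654 = 1.557094
Iteration 3:
  f(1.557094) = -0.000085
  f'(1.557094) = 1.642222
  x_3 = 1.557094 - (-0.000085)/1.642222 = 1.557146
Iteration 4:
  f(1.557146) = 0.000000
  f'(1.557146) = 1.642201
  x_4 = 1.557146 - 0.000000/1.642201 = 1.557146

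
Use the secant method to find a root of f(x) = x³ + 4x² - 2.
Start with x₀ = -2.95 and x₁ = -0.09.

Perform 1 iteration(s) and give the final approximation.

f(x) = x³ + 4x² - 2
x₀ = -2.95, x₁ = -0.09

Secant formula: x_{n+1} = x_n - f(x_n)(x_n - x_{n-1})/(f(x_n) - f(x_{n-1}))

Iteration 1:
  f(-2.950000) = 7.137625
  f(-0.090000) = -1.968329
  x_2 = -0.090000 - (-1.968329)×(-0.090000 - (-2.950000))/(-1.968329 - 7.137625)
       = -0.708213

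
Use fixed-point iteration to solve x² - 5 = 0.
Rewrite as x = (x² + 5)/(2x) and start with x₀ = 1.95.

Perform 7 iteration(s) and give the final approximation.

Equation: x² - 5 = 0
Fixed-point form: x = (x² + 5)/(2x)
x₀ = 1.95

x_1 = g(1.950000) = 2.257051
x_2 = g(2.257051) = 2.236166
x_3 = g(2.236166) = 2.236068
x_4 = g(2.236068) = 2.236068
x_5 = g(2.236068) = 2.236068
x_6 = g(2.236068) = 2.236068
x_7 = g(2.236068) = 2.236068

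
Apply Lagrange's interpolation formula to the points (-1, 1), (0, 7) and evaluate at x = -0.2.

Lagrange interpolation formula:
P(x) = Σ yᵢ × Lᵢ(x)
where Lᵢ(x) = Π_{j≠i} (x - xⱼ)/(xᵢ - xⱼ)

L_0(-0.2) = (-0.2 - 0)/(-1 - 0) = 0.200000
L_1(-0.2) = (-0.2 - (-1))/(0 - (-1)) = 0.800000

P(-0.2) = 1×L_0(-0.2) + 7×L_1(-0.2)
P(-0.2) = 5.800000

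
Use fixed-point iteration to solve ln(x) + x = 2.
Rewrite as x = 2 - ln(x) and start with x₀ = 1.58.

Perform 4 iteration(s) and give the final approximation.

Equation: ln(x) + x = 2
Fixed-point form: x = 2 - ln(x)
x₀ = 1.58

x_1 = g(1.580000) = 1.542575
x_2 = g(1.542575) = 1.566547
x_3 = g(1.566547) = 1.551126
x_4 = g(1.551126) = 1.561019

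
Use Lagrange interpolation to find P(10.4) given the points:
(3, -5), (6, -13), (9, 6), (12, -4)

Lagrange interpolation formula:
P(x) = Σ yᵢ × Lᵢ(x)
where Lᵢ(x) = Π_{j≠i} (x - xⱼ)/(xᵢ - xⱼ)

L_0(10.4) = (10.4 - 6)/(3 - 6) × (10.4 - 9)/(3 - 9) × (10.4 - 12)/(3 - 12) = 0.060840
L_1(10.4) = (10.4 - 3)/(6 - 3) × (10.4 - 9)/(6 - 9) × (10.4 - 12)/(6 - 12) = -0.306963
L_2(10.4) = (10.4 - 3)/(9 - 3) × (10.4 - 6)/(9 - 6) × (10.4 - 12)/(9 - 12) = 0.964741
L_3(10.4) = (10.4 - 3)/(12 - 3) × (10.4 - 6)/(12 - 6) × (10.4 - 9)/(12 - 9) = 0.281383

P(10.4) = (-5)×L_0(10.4) + (-13)×L_1(10.4) + 6×L_2(10.4) + (-4)×L_3(10.4)
P(10.4) = 8.349235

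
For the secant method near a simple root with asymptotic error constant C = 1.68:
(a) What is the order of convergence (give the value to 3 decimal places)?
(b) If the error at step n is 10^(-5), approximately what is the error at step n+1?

(a) Secant method has superlinear convergence with order φ = (1+√5)/2 ≈ 1.618.
    This means |e_{n+1}| ≈ C|e_n|^1.618.

(b) With |e_n| = 10^(-5) and C = 1.68:
    |e_{n+1}| ≈ 1.68 × (10^(-5))^1.618 = 1.68 × 10^(-8.09)

(a) ≈ 1.618 (golden ratio); (b) |e_{n+1}| ≈ 1.365e-08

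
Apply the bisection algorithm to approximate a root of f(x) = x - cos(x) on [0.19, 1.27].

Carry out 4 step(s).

f(x) = x - cos(x)
Initial interval: [0.19, 1.27]

Iteration 1:
  c_1 = (0.190000 + 1.270000)/2 = 0.730000
  f(c_1) = f(0.730000) = -0.015174
  f(a) × f(c) ≥ 0, new interval: [0.730000, 1.270000]
Iteration 2:
  c_2 = (0.730000 + 1.270000)/2 = 1.000000
  f(c_2) = f(1.000000) = 0.459698
  f(a) × f(c) < 0, new interval: [0.730000, 1.000000]
Iteration 3:
  c_3 = (0.730000 + 1.000000)/2 = 0.865000
  f(c_3) = f(0.865000) = 0.216360
  f(a) × f(c) < 0, new interval: [0.730000, 0.865000]
Iteration 4:
  c_4 = (0.730000 + 0.865000)/2 = 0.797500
  f(c_4) = f(0.797500) = 0.099002
  f(a) × f(c) < 0, new interval: [0.730000, 0.797500]

After 4 iteration(s), the approximation is c_4 = 0.797500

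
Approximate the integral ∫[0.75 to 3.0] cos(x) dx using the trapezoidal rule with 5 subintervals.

f(x) = cos(x)
a = 0.75, b = 3.0, n = 5
h = (b - a)/n = 0.450000

Trapezoidal rule: (h/2)[f(x₀) + 2f(x₁) + 2f(x₂) + ... + f(xₙ)]

x_0 = 0.7500, f(x_0) = 0.731689, coefficient = 1
x_1 = 1.2000, f(x_1) = 0.362358, coefficient = 2
x_2 = 1.6500, f(x_2) = -0.079121, coefficient = 2
x_3 = 2.1000, f(x_3) = -0.504846, coefficient = 2
x_4 = 2.5500, f(x_4) = -0.830054, coefficient = 2
x_5 = 3.0000, f(x_5) = -0.989992, coefficient = 1

I ≈ (0.450000/2) × -2.361629 = -0.531367
Exact value: -0.540519
Error: 0.009152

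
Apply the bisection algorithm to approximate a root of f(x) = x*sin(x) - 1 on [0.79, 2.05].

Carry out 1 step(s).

f(x) = x*sin(x) - 1
Initial interval: [0.79, 2.05]

Iteration 1:
  c_1 = (0.790000 + 2.050000)/2 = 1.420000
  f(c_1) = f(1.420000) = 0.403886
  f(a) × f(c) < 0, new interval: [0.790000, 1.420000]

After 1 iteration(s), the approximation is c_1 = 1.420000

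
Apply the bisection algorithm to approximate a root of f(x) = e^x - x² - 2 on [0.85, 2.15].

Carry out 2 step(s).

f(x) = e^x - x² - 2
Initial interval: [0.85, 2.15]

Iteration 1:
  c_1 = (0.850000 + 2.150000)/2 = 1.500000
  f(c_1) = f(1.500000) = 0.231689
  f(a) × f(c) < 0, new interval: [0.850000, 1.500000]
Iteration 2:
  c_2 = (0.850000 + 1.500000)/2 = 1.175000
  f(c_2) = f(1.175000) = -0.142482
  f(a) × f(c) ≥ 0, new interval: [1.175000, 1.500000]

After 2 iteration(s), the approximation is c_2 = 1.175000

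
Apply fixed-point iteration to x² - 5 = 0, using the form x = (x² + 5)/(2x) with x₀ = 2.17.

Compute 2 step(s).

Equation: x² - 5 = 0
Fixed-point form: x = (x² + 5)/(2x)
x₀ = 2.17

x_1 = g(2.170000) = 2.237074
x_2 = g(2.237074) = 2.236068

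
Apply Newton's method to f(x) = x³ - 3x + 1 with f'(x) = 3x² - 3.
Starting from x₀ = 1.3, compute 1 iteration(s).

f(x) = x³ - 3x + 1
f'(x) = 3x² - 3
x₀ = 1.3

Newton-Raphson formula: x_{n+1} = x_n - f(x_n)/f'(x_n)

Iteration 1:
  f(1.300000) = -0.703000
  f'(1.300000) = 2.070000
  x_1 = 1.300000 - (-0.703000)/2.070000 = 1.639614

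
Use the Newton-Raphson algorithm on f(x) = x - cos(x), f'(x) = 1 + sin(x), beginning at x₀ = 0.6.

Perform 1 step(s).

f(x) = x - cos(x)
f'(x) = 1 + sin(x)
x₀ = 0.6

Newton-Raphson formula: x_{n+1} = x_n - f(x_n)/f'(x_n)

Iteration 1:
  f(0.600000) = -0.225336
  f'(0.600000) = 1.564642
  x_1 = 0.600000 - (-0.225336)/1.564642 = 0.744017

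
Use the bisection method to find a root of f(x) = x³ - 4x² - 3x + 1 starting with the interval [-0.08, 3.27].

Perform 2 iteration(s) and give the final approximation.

f(x) = x³ - 4x² - 3x + 1
Initial interval: [-0.08, 3.27]

Iteration 1:
  c_1 = (-0.080000 + 3.270000)/2 = 1.595000
  f(c_1) = f(1.595000) = -9.903380
  f(a) × f(c) < 0, new interval: [-0.080000, 1.595000]
Iteration 2:
  c_2 = (-0.080000 + 1.595000)/2 = 0.757500
  f(c_2) = f(0.757500) = -3.133067
  f(a) × f(c) < 0, new interval: [-0.080000, 0.757500]

After 2 iteration(s), the approximation is c_2 = 0.757500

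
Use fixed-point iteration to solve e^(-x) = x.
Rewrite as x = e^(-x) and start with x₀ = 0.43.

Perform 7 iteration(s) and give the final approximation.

Equation: e^(-x) = x
Fixed-point form: x = e^(-x)
x₀ = 0.43

x_1 = g(0.430000) = 0.650509
x_2 = g(0.650509) = 0.521780
x_3 = g(0.521780) = 0.593463
x_4 = g(0.593463) = 0.552411
x_5 = g(0.552411) = 0.575561
x_6 = g(0.575561) = 0.562390
x_7 = g(0.562390) = 0.569846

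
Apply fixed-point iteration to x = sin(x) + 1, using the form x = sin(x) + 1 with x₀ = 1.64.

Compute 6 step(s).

Equation: x = sin(x) + 1
Fixed-point form: x = sin(x) + 1
x₀ = 1.64

x_1 = g(1.640000) = 1.997606
x_2 = g(1.997606) = 1.910291
x_3 = g(1.910291) = 1.942923
x_4 = g(1.942923) = 1.931556
x_5 = g(1.931556) = 1.935629
x_6 = g(1.935629) = 1.934184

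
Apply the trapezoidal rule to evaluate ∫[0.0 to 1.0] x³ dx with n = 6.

f(x) = x³
a = 0.0, b = 1.0, n = 6
h = (b - a)/n = 0.166667

Trapezoidal rule: (h/2)[f(x₀) + 2f(x₁) + 2f(x₂) + ... + f(xₙ)]

x_0 = 0.0000, f(x_0) = 0.000000, coefficient = 1
x_1 = 0.1667, f(x_1) = 0.004630, coefficient = 2
x_2 = 0.3333, f(x_2) = 0.037037, coefficient = 2
x_3 = 0.5000, f(x_3) = 0.125000, coefficient = 2
x_4 = 0.6667, f(x_4) = 0.296296, coefficient = 2
x_5 = 0.8333, f(x_5) = 0.578704, coefficient = 2
x_6 = 1.0000, f(x_6) = 1.000000, coefficient = 1

I ≈ (0.166667/2) × 3.083333 = 0.256944
Exact value: 0.250000
Error: 0.006944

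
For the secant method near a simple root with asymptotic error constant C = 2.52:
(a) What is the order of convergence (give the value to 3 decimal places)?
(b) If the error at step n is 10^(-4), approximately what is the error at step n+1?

(a) Secant method has superlinear convergence with order φ = (1+√5)/2 ≈ 1.618.
    This means |e_{n+1}| ≈ C|e_n|^1.618.

(b) With |e_n| = 10^(-4) and C = 2.52:
    |e_{n+1}| ≈ 2.52 × (10^(-4))^1.618 = 2.52 × 10^(-6.47)

(a) ≈ 1.618 (golden ratio); (b) |e_{n+1}| ≈ 8.497e-07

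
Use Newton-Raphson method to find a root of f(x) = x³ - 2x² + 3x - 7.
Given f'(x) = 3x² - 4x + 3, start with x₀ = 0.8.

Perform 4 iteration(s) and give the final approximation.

f(x) = x³ - 2x² + 3x - 7
f'(x) = 3x² - 4x + 3
x₀ = 0.8

Newton-Raphson formula: x_{n+1} = x_n - f(x_n)/f'(x_n)

Iteration 1:
  f(0.800000) = -5.368000
  f'(0.800000) = 1.720000
  x_1 = 0.800000 - (-5.368000)/1.720000 = 3.920930
Iteration 2:
  f(3.920930) = 34.294584
  f'(3.920930) = 33.437361
  x_2 = 3.920930 - 34.294584/33.437361 = 2.895294
Iteration 3:
  f(2.895294) = 9.190880
  f'(2.895294) = 16.567000
  x_3 = 2.895294 - 9.190880/16.567000 = 2.340523
Iteration 4:
  f(2.340523) = 1.886972
  f'(2.340523) = 10.072054
  x_4 = 2.340523 - 1.886972/10.072054 = 2.153176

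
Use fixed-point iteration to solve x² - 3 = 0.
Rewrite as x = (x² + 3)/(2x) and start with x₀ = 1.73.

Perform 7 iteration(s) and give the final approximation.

Equation: x² - 3 = 0
Fixed-point form: x = (x² + 3)/(2x)
x₀ = 1.73

x_1 = g(1.730000) = 1.732052
x_2 = g(1.732052) = 1.732051
x_3 = g(1.732051) = 1.732051
x_4 = g(1.732051) = 1.732051
x_5 = g(1.732051) = 1.732051
x_6 = g(1.732051) = 1.732051
x_7 = g(1.732051) = 1.732051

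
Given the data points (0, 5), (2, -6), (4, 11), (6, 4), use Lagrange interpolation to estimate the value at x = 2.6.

Lagrange interpolation formula:
P(x) = Σ yᵢ × Lᵢ(x)
where Lᵢ(x) = Π_{j≠i} (x - xⱼ)/(xᵢ - xⱼ)

L_0(2.6) = (2.6 - 2)/(0 - 2) × (2.6 - 4)/(0 - 4) × (2.6 - 6)/(0 - 6) = -0.059500
L_1(2.6) = (2.6 - 0)/(2 - 0) × (2.6 - 4)/(2 - 4) × (2.6 - 6)/(2 - 6) = 0.773500
L_2(2.6) = (2.6 - 0)/(4 - 0) × (2.6 - 2)/(4 - 2) × (2.6 - 6)/(4 - 6) = 0.331500
L_3(2.6) = (2.6 - 0)/(6 - 0) × (2.6 - 2)/(6 - 2) × (2.6 - 4)/(6 - 4) = -0.045500

P(2.6) = 5×L_0(2.6) + (-6)×L_1(2.6) + 11×L_2(2.6) + 4×L_3(2.6)
P(2.6) = -1.474000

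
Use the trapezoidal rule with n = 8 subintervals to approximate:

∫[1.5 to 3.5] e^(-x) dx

f(x) = e^(-x)
a = 1.5, b = 3.5, n = 8
h = (b - a)/n = 0.250000

Trapezoidal rule: (h/2)[f(x₀) + 2f(x₁) + 2f(x₂) + ... + f(xₙ)]

x_0 = 1.5000, f(x_0) = 0.223130, coefficient = 1
x_1 = 1.7500, f(x_1) = 0.173774, coefficient = 2
x_2 = 2.0000, f(x_2) = 0.135335, coefficient = 2
x_3 = 2.2500, f(x_3) = 0.105399, coefficient = 2
x_4 = 2.5000, f(x_4) = 0.082085, coefficient = 2
x_5 = 2.7500, f(x_5) = 0.063928, coefficient = 2
x_6 = 3.0000, f(x_6) = 0.049787, coefficient = 2
x_7 = 3.2500, f(x_7) = 0.038774, coefficient = 2
x_8 = 3.5000, f(x_8) = 0.030197, coefficient = 1

I ≈ (0.250000/2) × 1.551493 = 0.193937
Exact value: 0.192933
Error: 0.001004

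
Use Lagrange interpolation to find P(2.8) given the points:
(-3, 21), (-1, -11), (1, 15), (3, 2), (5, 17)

Lagrange interpolation formula:
P(x) = Σ yᵢ × Lᵢ(x)
where Lᵢ(x) = Π_{j≠i} (x - xⱼ)/(xᵢ - xⱼ)

L_0(2.8) = (2.8 - (-1))/(-3 - (-1)) × (2.8 - 1)/(-3 - 1) × (2.8 - 3)/(-3 - 3) × (2.8 - 5)/(-3 - 5) = 0.007838
L_1(2.8) = (2.8 - (-3))/(-1 - (-3)) × (2.8 - 1)/(-1 - 1) × (2.8 - 3)/(-1 - 3) × (2.8 - 5)/(-1 - 5) = -0.047850
L_2(2.8) = (2.8 - (-3))/(1 - (-3)) × (2.8 - (-1))/(1 - (-1)) × (2.8 - 3)/(1 - 3) × (2.8 - 5)/(1 - 5) = 0.151525
L_3(2.8) = (2.8 - (-3))/(3 - (-3)) × (2.8 - (-1))/(3 - (-1)) × (2.8 - 1)/(3 - 1) × (2.8 - 5)/(3 - 5) = 0.909150
L_4(2.8) = (2.8 - (-3))/(5 - (-3)) × (2.8 - (-1))/(5 - (-1)) × (2.8 - 1)/(5 - 1) × (2.8 - 3)/(5 - 3) = -0.020663

P(2.8) = 21×L_0(2.8) + (-11)×L_1(2.8) + 15×L_2(2.8) + 2×L_3(2.8) + 17×L_4(2.8)
P(2.8) = 4.430850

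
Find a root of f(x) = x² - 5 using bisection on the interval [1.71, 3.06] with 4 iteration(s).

f(x) = x² - 5
Initial interval: [1.71, 3.06]

Iteration 1:
  c_1 = (1.710000 + 3.060000)/2 = 2.385000
  f(c_1) = f(2.385000) = 0.688225
  f(a) × f(c) < 0, new interval: [1.710000, 2.385000]
Iteration 2:
  c_2 = (1.710000 + 2.385000)/2 = 2.047500
  f(c_2) = f(2.047500) = -0.807744
  f(a) × f(c) ≥ 0, new interval: [2.047500, 2.385000]
Iteration 3:
  c_3 = (2.047500 + 2.385000)/2 = 2.216250
  f(c_3) = f(2.216250) = -0.088236
  f(a) × f(c) ≥ 0, new interval: [2.216250, 2.385000]
Iteration 4:
  c_4 = (2.216250 + 2.385000)/2 = 2.300625
  f(c_4) = f(2.300625) = 0.292875
  f(a) × f(c) < 0, new interval: [2.216250, 2.300625]

After 4 iteration(s), the approximation is c_4 = 2.300625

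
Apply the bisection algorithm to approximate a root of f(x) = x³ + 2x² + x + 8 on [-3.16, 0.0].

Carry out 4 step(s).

f(x) = x³ + 2x² + x + 8
Initial interval: [-3.16, 0.0]

Iteration 1:
  c_1 = (-3.160000 + 0.000000)/2 = -1.580000
  f(c_1) = f(-1.580000) = 7.468488
  f(a) × f(c) < 0, new interval: [-3.160000, -1.580000]
Iteration 2:
  c_2 = (-3.160000 + (-1.580000))/2 = -2.370000
  f(c_2) = f(-2.370000) = 3.551747
  f(a) × f(c) < 0, new interval: [-3.160000, -2.370000]
Iteration 3:
  c_3 = (-3.160000 + (-2.370000))/2 = -2.765000
  f(c_3) = f(-2.765000) = -0.613597
  f(a) × f(c) ≥ 0, new interval: [-2.765000, -2.370000]
Iteration 4:
  c_4 = (-2.765000 + (-2.370000))/2 = -2.567500
  f(c_4) = f(-2.567500) = 1.691508
  f(a) × f(c) < 0, new interval: [-2.765000, -2.567500]

After 4 iteration(s), the approximation is c_4 = -2.567500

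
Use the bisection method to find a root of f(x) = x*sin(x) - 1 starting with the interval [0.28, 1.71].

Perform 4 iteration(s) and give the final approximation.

f(x) = x*sin(x) - 1
Initial interval: [0.28, 1.71]

Iteration 1:
  c_1 = (0.280000 + 1.710000)/2 = 0.995000
  f(c_1) = f(0.995000) = -0.165435
  f(a) × f(c) ≥ 0, new interval: [0.995000, 1.710000]
Iteration 2:
  c_2 = (0.995000 + 1.710000)/2 = 1.352500
  f(c_2) = f(1.352500) = 0.320402
  f(a) × f(c) < 0, new interval: [0.995000, 1.352500]
Iteration 3:
  c_3 = (0.995000 + 1.352500)/2 = 1.173750
  f(c_3) = f(1.173750) = 0.082441
  f(a) × f(c) < 0, new interval: [0.995000, 1.173750]
Iteration 4:
  c_4 = (0.995000 + 1.173750)/2 = 1.084375
  f(c_4) = f(1.084375) = -0.041400
  f(a) × f(c) ≥ 0, new interval: [1.084375, 1.173750]

After 4 iteration(s), the approximation is c_4 = 1.084375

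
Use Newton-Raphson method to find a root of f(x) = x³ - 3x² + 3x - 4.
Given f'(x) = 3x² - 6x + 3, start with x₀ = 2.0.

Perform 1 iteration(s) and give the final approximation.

f(x) = x³ - 3x² + 3x - 4
f'(x) = 3x² - 6x + 3
x₀ = 2.0

Newton-Raphson formula: x_{n+1} = x_n - f(x_n)/f'(x_n)

Iteration 1:
  f(2.000000) = -2.000000
  f'(2.000000) = 3.000000
  x_1 = 2.000000 - (-2.000000)/3.000000 = 2.666667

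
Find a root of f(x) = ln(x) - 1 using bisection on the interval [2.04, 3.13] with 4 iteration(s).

f(x) = ln(x) - 1
Initial interval: [2.04, 3.13]

Iteration 1:
  c_1 = (2.040000 + 3.130000)/2 = 2.585000
  f(c_1) = f(2.585000) = -0.050274
  f(a) × f(c) ≥ 0, new interval: [2.585000, 3.130000]
Iteration 2:
  c_2 = (2.585000 + 3.130000)/2 = 2.857500
  f(c_2) = f(2.857500) = 0.049947
  f(a) × f(c) < 0, new interval: [2.585000, 2.857500]
Iteration 3:
  c_3 = (2.585000 + 2.857500)/2 = 2.721250
  f(c_3) = f(2.721250) = 0.001091
  f(a) × f(c) < 0, new interval: [2.585000, 2.721250]
Iteration 4:
  c_4 = (2.585000 + 2.721250)/2 = 2.653125
  f(c_4) = f(2.653125) = -0.024262
  f(a) × f(c) ≥ 0, new interval: [2.653125, 2.721250]

After 4 iteration(s), the approximation is c_4 = 2.653125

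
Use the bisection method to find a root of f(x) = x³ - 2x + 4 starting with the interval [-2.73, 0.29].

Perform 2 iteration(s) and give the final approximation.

f(x) = x³ - 2x + 4
Initial interval: [-2.73, 0.29]

Iteration 1:
  c_1 = (-2.730000 + 0.290000)/2 = -1.220000
  f(c_1) = f(-1.220000) = 4.624152
  f(a) × f(c) < 0, new interval: [-2.730000, -1.220000]
Iteration 2:
  c_2 = (-2.730000 + (-1.220000))/2 = -1.975000
  f(c_2) = f(-1.975000) = 0.246266
  f(a) × f(c) < 0, new interval: [-2.730000, -1.975000]

After 2 iteration(s), the approximation is c_2 = -1.975000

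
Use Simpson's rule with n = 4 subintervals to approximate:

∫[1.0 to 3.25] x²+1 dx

f(x) = x²+1
a = 1.0, b = 3.25, n = 4
h = (b - a)/n = 0.562500

Simpson's rule: (h/3)[f(x₀) + 4f(x₁) + 2f(x₂) + ... + f(xₙ)]

x_0 = 1.0000, f(x_0) = 2.000000, coefficient = 1
x_1 = 1.5625, f(x_1) = 3.441406, coefficient = 4
x_2 = 2.1250, f(x_2) = 5.515625, coefficient = 2
x_3 = 2.6875, f(x_3) = 8.222656, coefficient = 4
x_4 = 3.2500, f(x_4) = 11.562500, coefficient = 1

I ≈ (0.562500/3) × 71.250000 = 13.359375
Exact value: 13.359375
Error: 0.000000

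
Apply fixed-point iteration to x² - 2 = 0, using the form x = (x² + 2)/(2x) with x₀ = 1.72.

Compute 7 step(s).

Equation: x² - 2 = 0
Fixed-point form: x = (x² + 2)/(2x)
x₀ = 1.72

x_1 = g(1.720000) = 1.441395
x_2 = g(1.441395) = 1.414470
x_3 = g(1.414470) = 1.414214
x_4 = g(1.414214) = 1.414214
x_5 = g(1.414214) = 1.414214
x_6 = g(1.414214) = 1.414214
x_7 = g(1.414214) = 1.414214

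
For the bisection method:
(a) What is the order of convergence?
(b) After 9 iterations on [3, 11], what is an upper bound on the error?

(a) Bisection has linear (order 1) convergence; the error is halved each step.

(b) Error bound = (b-a)/2^n = (11 - 3)/2^{9}
    = 8/2^{9}

(a) 1 (linear); (b) error ≤ 1.56e-02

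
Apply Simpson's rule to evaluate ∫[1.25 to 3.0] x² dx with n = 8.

f(x) = x²
a = 1.25, b = 3.0, n = 8
h = (b - a)/n = 0.218750

Simpson's rule: (h/3)[f(x₀) + 4f(x₁) + 2f(x₂) + ... + f(xₙ)]

x_0 = 1.2500, f(x_0) = 1.562500, coefficient = 1
x_1 = 1.4688, f(x_1) = 2.157227, coefficient = 4
x_2 = 1.6875, f(x_2) = 2.847656, coefficient = 2
x_3 = 1.9062, f(x_3) = 3.633789, coefficient = 4
x_4 = 2.1250, f(x_4) = 4.515625, coefficient = 2
x_5 = 2.3438, f(x_5) = 5.493164, coefficient = 4
x_6 = 2.5625, f(x_6) = 6.566406, coefficient = 2
x_7 = 2.7812, f(x_7) = 7.735352, coefficient = 4
x_8 = 3.0000, f(x_8) = 9.000000, coefficient = 1

I ≈ (0.218750/3) × 114.500000 = 8.348958
Exact value: 8.348958
Error: 0.000000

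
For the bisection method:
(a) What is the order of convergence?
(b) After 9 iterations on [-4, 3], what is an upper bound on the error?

(a) Bisection has linear (order 1) convergence; the error is halved each step.

(b) Error bound = (b-a)/2^n = (3 - (-4))/2^{9}
    = 7/2^{9}

(a) 1 (linear); (b) error ≤ 1.37e-02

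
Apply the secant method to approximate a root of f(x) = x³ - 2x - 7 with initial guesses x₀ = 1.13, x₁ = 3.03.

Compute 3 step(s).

f(x) = x³ - 2x - 7
x₀ = 1.13, x₁ = 3.03

Secant formula: x_{n+1} = x_n - f(x_n)(x_n - x_{n-1})/(f(x_n) - f(x_{n-1}))

Iteration 1:
  f(1.130000) = -7.817103
  f(3.030000) = 14.758127
  x_2 = 3.030000 - 14.758127×(3.030000 - 1.130000)/(14.758127 - (-7.817103))
       = 1.787911
Iteration 2:
  f(3.030000) = 14.758127
  f(1.787911) = -4.860538
  x_3 = 1.787911 - (-4.860538)×(1.787911 - 3.030000)/(-4.860538 - 14.758127)
       = 2.095640
Iteration 3:
  f(1.787911) = -4.860538
  f(2.095640) = -1.987848
  x_4 = 2.095640 - (-1.987848)×(2.095640 - 1.787911)/(-1.987848 - (-4.860538))
       = 2.308582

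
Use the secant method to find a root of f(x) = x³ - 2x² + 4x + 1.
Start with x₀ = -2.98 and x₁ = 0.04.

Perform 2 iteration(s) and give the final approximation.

f(x) = x³ - 2x² + 4x + 1
x₀ = -2.98, x₁ = 0.04

Secant formula: x_{n+1} = x_n - f(x_n)(x_n - x_{n-1})/(f(x_n) - f(x_{n-1}))

Iteration 1:
  f(-2.980000) = -55.144392
  f(0.040000) = 1.156864
  x_2 = 0.040000 - 1.156864×(0.040000 - (-2.980000))/(1.156864 - (-55.144392))
       = -0.022054
Iteration 2:
  f(0.040000) = 1.156864
  f(-0.022054) = 0.910800
  x_3 = -0.022054 - 0.910800×(-0.022054 - 0.040000)/(0.910800 - 1.156864)
       = -0.251746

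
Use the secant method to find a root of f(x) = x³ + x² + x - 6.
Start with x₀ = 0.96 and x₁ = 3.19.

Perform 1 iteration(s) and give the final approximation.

f(x) = x³ + x² + x - 6
x₀ = 0.96, x₁ = 3.19

Secant formula: x_{n+1} = x_n - f(x_n)(x_n - x_{n-1})/(f(x_n) - f(x_{n-1}))

Iteration 1:
  f(0.960000) = -3.233664
  f(3.190000) = 39.827859
  x_2 = 3.190000 - 39.827859×(3.190000 - 0.960000)/(39.827859 - (-3.233664))
       = 1.127460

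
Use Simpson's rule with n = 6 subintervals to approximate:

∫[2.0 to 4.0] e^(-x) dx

f(x) = e^(-x)
a = 2.0, b = 4.0, n = 6
h = (b - a)/n = 0.333333

Simpson's rule: (h/3)[f(x₀) + 4f(x₁) + 2f(x₂) + ... + f(xₙ)]

x_0 = 2.0000, f(x_0) = 0.135335, coefficient = 1
x_1 = 2.3333, f(x_1) = 0.096972, coefficient = 4
x_2 = 2.6667, f(x_2) = 0.069483, coefficient = 2
x_3 = 3.0000, f(x_3) = 0.049787, coefficient = 4
x_4 = 3.3333, f(x_4) = 0.035674, coefficient = 2
x_5 = 3.6667, f(x_5) = 0.025562, coefficient = 4
x_6 = 4.0000, f(x_6) = 0.018316, coefficient = 1

I ≈ (0.333333/3) × 1.053248 = 0.117028
Exact value: 0.117020
Error: 0.000008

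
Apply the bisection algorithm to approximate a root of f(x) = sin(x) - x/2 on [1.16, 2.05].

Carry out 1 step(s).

f(x) = sin(x) - x/2
Initial interval: [1.16, 2.05]

Iteration 1:
  c_1 = (1.160000 + 2.050000)/2 = 1.605000
  f(c_1) = f(1.605000) = 0.196915
  f(a) × f(c) ≥ 0, new interval: [1.605000, 2.050000]

After 1 iteration(s), the approximation is c_1 = 1.605000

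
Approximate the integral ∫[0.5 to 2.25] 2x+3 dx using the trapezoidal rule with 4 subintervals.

f(x) = 2x+3
a = 0.5, b = 2.25, n = 4
h = (b - a)/n = 0.437500

Trapezoidal rule: (h/2)[f(x₀) + 2f(x₁) + 2f(x₂) + ... + f(xₙ)]

x_0 = 0.5000, f(x_0) = 4.000000, coefficient = 1
x_1 = 0.9375, f(x_1) = 4.875000, coefficient = 2
x_2 = 1.3750, f(x_2) = 5.750000, coefficient = 2
x_3 = 1.8125, f(x_3) = 6.625000, coefficient = 2
x_4 = 2.2500, f(x_4) = 7.500000, coefficient = 1

I ≈ (0.437500/2) × 46.000000 = 10.062500
Exact value: 10.062500
Error: 0.000000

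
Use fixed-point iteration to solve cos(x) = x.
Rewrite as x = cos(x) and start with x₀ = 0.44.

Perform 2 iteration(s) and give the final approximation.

Equation: cos(x) = x
Fixed-point form: x = cos(x)
x₀ = 0.44

x_1 = g(0.440000) = 0.904752
x_2 = g(0.904752) = 0.617881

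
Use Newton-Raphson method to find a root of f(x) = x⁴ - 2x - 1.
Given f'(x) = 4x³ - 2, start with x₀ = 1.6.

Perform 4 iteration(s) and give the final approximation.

f(x) = x⁴ - 2x - 1
f'(x) = 4x³ - 2
x₀ = 1.6

Newton-Raphson formula: x_{n+1} = x_n - f(x_n)/f'(x_n)

Iteration 1:
  f(1.600000) = 2.353600
  f'(1.600000) = 14.384000
  x_1 = 1.600000 - 2.353600/14.384000 = 1.436374
Iteration 2:
  f(1.436374) = 0.383921
  f'(1.436374) = 9.853930
  x_2 = 1.436374 - 0.383921/9.853930 = 1.397413
Iteration 3:
  f(1.397413) = 0.018454
  f'(1.397413) = 8.915255
  x_3 = 1.397413 - 0.018454/8.915255 = 1.395343
Iteration 4:
  f(1.395343) = 0.000050
  f'(1.395343) = 8.866823
  x_4 = 1.395343 - 0.000050/8.866823 = 1.395337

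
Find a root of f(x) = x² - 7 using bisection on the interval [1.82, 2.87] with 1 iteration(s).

f(x) = x² - 7
Initial interval: [1.82, 2.87]

Iteration 1:
  c_1 = (1.820000 + 2.870000)/2 = 2.345000
  f(c_1) = f(2.345000) = -1.500975
  f(a) × f(c) ≥ 0, new interval: [2.345000, 2.870000]

After 1 iteration(s), the approximation is c_1 = 2.345000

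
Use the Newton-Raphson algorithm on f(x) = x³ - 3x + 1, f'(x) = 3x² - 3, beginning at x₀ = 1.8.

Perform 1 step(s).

f(x) = x³ - 3x + 1
f'(x) = 3x² - 3
x₀ = 1.8

Newton-Raphson formula: x_{n+1} = x_n - f(x_n)/f'(x_n)

Iteration 1:
  f(1.800000) = 1.432000
  f'(1.800000) = 6.720000
  x_1 = 1.800000 - 1.432000/6.720000 = 1.586905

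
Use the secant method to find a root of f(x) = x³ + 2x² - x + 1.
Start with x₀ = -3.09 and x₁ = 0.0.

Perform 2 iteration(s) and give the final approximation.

f(x) = x³ + 2x² - x + 1
x₀ = -3.09, x₁ = 0.0

Secant formula: x_{n+1} = x_n - f(x_n)(x_n - x_{n-1})/(f(x_n) - f(x_{n-1}))

Iteration 1:
  f(-3.090000) = -6.317429
  f(0.000000) = 1.000000
  x_2 = 0.000000 - 1.000000×(0.000000 - (-3.090000))/(1.000000 - (-6.317429))
       = -0.422279
Iteration 2:
  f(0.000000) = 1.000000
  f(-0.422279) = 1.703619
  x_3 = -0.422279 - 1.703619×(-0.422279 - 0.000000)/(1.703619 - 1.000000)
       = 0.600154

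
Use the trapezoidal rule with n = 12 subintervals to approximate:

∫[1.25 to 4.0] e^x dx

f(x) = e^x
a = 1.25, b = 4.0, n = 12
h = (b - a)/n = 0.229167

Trapezoidal rule: (h/2)[f(x₀) + 2f(x₁) + 2f(x₂) + ... + f(xₙ)]

x_0 = 1.2500, f(x_0) = 3.490343, coefficient = 1
x_1 = 1.4792, f(x_1) = 4.389286, coefficient = 2
x_2 = 1.7083, f(x_2) = 5.519754, coefficient = 2
x_3 = 1.9375, f(x_3) = 6.941376, coefficient = 2
x_4 = 2.1667, f(x_4) = 8.729138, coefficient = 2
x_5 = 2.3958, f(x_5) = 10.977342, coefficient = 2
x_6 = 2.6250, f(x_6) = 13.804574, coefficient = 2
x_7 = 2.8542, f(x_7) = 17.359965, coefficient = 2
x_8 = 3.0833, f(x_8) = 21.831051, coefficient = 2
x_9 = 3.3125, f(x_9) = 27.453674, coefficient = 2
x_10 = 3.5417, f(x_10) = 34.524412, coefficient = 2
x_11 = 3.7708, f(x_11) = 43.416230, coefficient = 2
x_12 = 4.0000, f(x_12) = 54.598150, coefficient = 1

I ≈ (0.229167/2) × 447.982099 = 51.331282
Exact value: 51.107807
Error: 0.223475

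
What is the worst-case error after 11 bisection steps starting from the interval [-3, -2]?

Bisection error bound: |error| ≤ (b-a)/2^n
|error| ≤ (-2 - (-3))/2^11 = 1/2^11
|error| ≤ 0.0004882812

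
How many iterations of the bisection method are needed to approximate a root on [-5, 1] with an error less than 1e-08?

We need (b-a)/2^n ≤ 1e-08
(1 - (-5))/2^n ≤ 1e-08
6/2^n ≤ 1e-08
2^n ≥ 600000000
n ≥ log₂(600000000) = 29.16
n ≥ 30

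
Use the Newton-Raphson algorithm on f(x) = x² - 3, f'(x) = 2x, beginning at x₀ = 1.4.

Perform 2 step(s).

f(x) = x² - 3
f'(x) = 2x
x₀ = 1.4

Newton-Raphson formula: x_{n+1} = x_n - f(x_n)/f'(x_n)

Iteration 1:
  f(1.400000) = -1.040000
  f'(1.400000) = 2.800000
  x_1 = 1.400000 - (-1.040000)/2.800000 = 1.771429
Iteration 2:
  f(1.771429) = 0.137959
  f'(1.771429) = 3.542857
  x_2 = 1.771429 - 0.137959/3.542857 = 1.732488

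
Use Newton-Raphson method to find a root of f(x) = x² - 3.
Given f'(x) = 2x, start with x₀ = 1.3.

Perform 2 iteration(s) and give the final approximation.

f(x) = x² - 3
f'(x) = 2x
x₀ = 1.3

Newton-Raphson formula: x_{n+1} = x_n - f(x_n)/f'(x_n)

Iteration 1:
  f(1.300000) = -1.310000
  f'(1.300000) = 2.600000
  x_1 = 1.300000 - (-1.310000)/2.600000 = 1.803846
Iteration 2:
  f(1.803846) = 0.253861
  f'(1.803846) = 3.607692
  x_2 = 1.803846 - 0.253861/3.607692 = 1.733480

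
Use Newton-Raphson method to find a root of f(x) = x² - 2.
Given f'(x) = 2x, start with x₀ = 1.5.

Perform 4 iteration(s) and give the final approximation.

f(x) = x² - 2
f'(x) = 2x
x₀ = 1.5

Newton-Raphson formula: x_{n+1} = x_n - f(x_n)/f'(x_n)

Iteration 1:
  f(1.500000) = 0.250000
  f'(1.500000) = 3.000000
  x_1 = 1.500000 - 0.250000/3.000000 = 1.416667
Iteration 2:
  f(1.416667) = 0.006944
  f'(1.416667) = 2.833333
  x_2 = 1.416667 - 0.006944/2.833333 = 1.414216
Iteration 3:
  f(1.414216) = 0.000006
  f'(1.414216) = 2.828431
  x_3 = 1.414216 - 0.000006/2.828431 = 1.414214
Iteration 4:
  f(1.414214) = 0.000000
  f'(1.414214) = 2.828427
  x_4 = 1.414214 - 0.000000/2.828427 = 1.414214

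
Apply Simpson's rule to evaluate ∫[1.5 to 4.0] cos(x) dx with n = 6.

f(x) = cos(x)
a = 1.5, b = 4.0, n = 6
h = (b - a)/n = 0.416667

Simpson's rule: (h/3)[f(x₀) + 4f(x₁) + 2f(x₂) + ... + f(xₙ)]

x_0 = 1.5000, f(x_0) = 0.070737, coefficient = 1
x_1 = 1.9167, f(x_1) = -0.339016, coefficient = 4
x_2 = 2.3333, f(x_2) = -0.690758, coefficient = 2
x_3 = 2.7500, f(x_3) = -0.924302, coefficient = 4
x_4 = 3.1667, f(x_4) = -0.999686, coefficient = 2
x_5 = 3.5833, f(x_5) = -0.904009, coefficient = 4
x_6 = 4.0000, f(x_6) = -0.653644, coefficient = 1

I ≈ (0.416667/3) × -12.633101 = -1.754597
Exact value: -1.754297
Error: 0.000300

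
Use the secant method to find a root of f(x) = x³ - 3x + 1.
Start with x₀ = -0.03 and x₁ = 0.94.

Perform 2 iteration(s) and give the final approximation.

f(x) = x³ - 3x + 1
x₀ = -0.03, x₁ = 0.94

Secant formula: x_{n+1} = x_n - f(x_n)(x_n - x_{n-1})/(f(x_n) - f(x_{n-1}))

Iteration 1:
  f(-0.030000) = 1.089973
  f(0.940000) = -0.989416
  x_2 = 0.940000 - (-0.989416)×(0.940000 - (-0.030000))/(-0.989416 - 1.089973)
       = 0.478454
Iteration 2:
  f(0.940000) = -0.989416
  f(0.478454) = -0.325835
  x_3 = 0.478454 - (-0.325835)×(0.478454 - 0.940000)/(-0.325835 - (-0.989416))
       = 0.251823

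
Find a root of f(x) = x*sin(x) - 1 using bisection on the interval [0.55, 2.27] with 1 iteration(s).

f(x) = x*sin(x) - 1
Initial interval: [0.55, 2.27]

Iteration 1:
  c_1 = (0.550000 + 2.270000)/2 = 1.410000
  f(c_1) = f(1.410000) = 0.391811
  f(a) × f(c) < 0, new interval: [0.550000, 1.410000]

After 1 iteration(s), the approximation is c_1 = 1.410000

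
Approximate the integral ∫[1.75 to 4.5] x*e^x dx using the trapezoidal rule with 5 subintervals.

f(x) = x*e^x
a = 1.75, b = 4.5, n = 5
h = (b - a)/n = 0.550000

Trapezoidal rule: (h/2)[f(x₀) + 2f(x₁) + 2f(x₂) + ... + f(xₙ)]

x_0 = 1.7500, f(x_0) = 10.070555, coefficient = 1
x_1 = 2.3000, f(x_1) = 22.940620, coefficient = 2
x_2 = 2.8500, f(x_2) = 49.270178, coefficient = 2
x_3 = 3.4000, f(x_3) = 101.877940, coefficient = 2
x_4 = 3.9500, f(x_4) = 205.144699, coefficient = 2
x_5 = 4.5000, f(x_5) = 405.077091, coefficient = 1

I ≈ (0.550000/2) × 1173.614520 = 322.743993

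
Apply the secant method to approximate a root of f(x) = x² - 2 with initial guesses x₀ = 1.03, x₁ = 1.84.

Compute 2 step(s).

f(x) = x² - 2
x₀ = 1.03, x₁ = 1.84

Secant formula: x_{n+1} = x_n - f(x_n)(x_n - x_{n-1})/(f(x_n) - f(x_{n-1}))

Iteration 1:
  f(1.030000) = -0.939100
  f(1.840000) = 1.385600
  x_2 = 1.840000 - 1.385600×(1.840000 - 1.030000)/(1.385600 - (-0.939100))
       = 1.357213
Iteration 2:
  f(1.840000) = 1.385600
  f(1.357213) = -0.157974
  x_3 = 1.357213 - (-0.157974)×(1.357213 - 1.840000)/(-0.157974 - 1.385600)
       = 1.406622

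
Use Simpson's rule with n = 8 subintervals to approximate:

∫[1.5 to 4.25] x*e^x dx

f(x) = x*e^x
a = 1.5, b = 4.25, n = 8
h = (b - a)/n = 0.343750

Simpson's rule: (h/3)[f(x₀) + 4f(x₁) + 2f(x₂) + ... + f(xₙ)]

x_0 = 1.5000, f(x_0) = 6.722534, coefficient = 1
x_1 = 1.8438, f(x_1) = 11.652859, coefficient = 4
x_2 = 2.1875, f(x_2) = 19.496975, coefficient = 2
x_3 = 2.5312, f(x_3) = 31.815807, coefficient = 4
x_4 = 2.8750, f(x_4) = 50.960594, coefficient = 2
x_5 = 3.2188, f(x_5) = 80.458626, coefficient = 4
x_6 = 3.5625, f(x_6) = 125.582454, coefficient = 2
x_7 = 3.9062, f(x_7) = 194.188208, coefficient = 4
x_8 = 4.2500, f(x_8) = 297.948002, coefficient = 1

I ≈ (0.343750/3) × 1969.212583 = 225.638942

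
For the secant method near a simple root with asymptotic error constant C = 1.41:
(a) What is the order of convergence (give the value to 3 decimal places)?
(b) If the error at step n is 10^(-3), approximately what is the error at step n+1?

(a) Secant method has superlinear convergence with order φ = (1+√5)/2 ≈ 1.618.
    This means |e_{n+1}| ≈ C|e_n|^1.618.

(b) With |e_n| = 10^(-3) and C = 1.41:
    |e_{n+1}| ≈ 1.41 × (10^(-3))^1.618 = 1.41 × 10^(-4.85)

(a) ≈ 1.618 (golden ratio); (b) |e_{n+1}| ≈ 1.973e-05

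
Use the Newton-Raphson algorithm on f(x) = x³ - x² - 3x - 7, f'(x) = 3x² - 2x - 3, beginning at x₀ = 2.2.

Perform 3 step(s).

f(x) = x³ - x² - 3x - 7
f'(x) = 3x² - 2x - 3
x₀ = 2.2

Newton-Raphson formula: x_{n+1} = x_n - f(x_n)/f'(x_n)

Iteration 1:
  f(2.200000) = -7.792000
  f'(2.200000) = 7.120000
  x_1 = 2.200000 - (-7.792000)/7.120000 = 3.294382
Iteration 2:
  f(3.294382) = 8.017674
  f'(3.294382) = 22.970095
  x_2 = 3.294382 - 8.017674/22.970095 = 2.945334
Iteration 3:
  f(2.945334) = 1.039750
  f'(2.945334) = 17.134304
  x_3 = 2.945334 - 1.039750/17.134304 = 2.884651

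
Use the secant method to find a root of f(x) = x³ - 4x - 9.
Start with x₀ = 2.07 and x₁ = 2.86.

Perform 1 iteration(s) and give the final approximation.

f(x) = x³ - 4x - 9
x₀ = 2.07, x₁ = 2.86

Secant formula: x_{n+1} = x_n - f(x_n)(x_n - x_{n-1})/(f(x_n) - f(x_{n-1}))

Iteration 1:
  f(2.070000) = -8.410257
  f(2.860000) = 2.953656
  x_2 = 2.860000 - 2.953656×(2.860000 - 2.070000)/(2.953656 - (-8.410257))
       = 2.654667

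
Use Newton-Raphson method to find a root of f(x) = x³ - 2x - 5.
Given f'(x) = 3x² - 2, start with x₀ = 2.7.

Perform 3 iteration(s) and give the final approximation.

f(x) = x³ - 2x - 5
f'(x) = 3x² - 2
x₀ = 2.7

Newton-Raphson formula: x_{n+1} = x_n - f(x_n)/f'(x_n)

Iteration 1:
  f(2.700000) = 9.283000
  f'(2.700000) = 19.870000
  x_1 = 2.700000 - 9.283000/19.870000 = 2.232813
Iteration 2:
  f(2.232813) = 1.665964
  f'(2.232813) = 12.956366
  x_2 = 2.232813 - 1.665964/12.956366 = 2.104231
Iteration 3:
  f(2.104231) = 0.108623
  f'(2.104231) = 11.283360
  x_3 = 2.104231 - 0.108623/11.283360 = 2.094604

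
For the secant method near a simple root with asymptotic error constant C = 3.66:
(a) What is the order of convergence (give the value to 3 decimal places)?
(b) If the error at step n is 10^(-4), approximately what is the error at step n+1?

(a) Secant method has superlinear convergence with order φ = (1+√5)/2 ≈ 1.618.
    This means |e_{n+1}| ≈ C|e_n|^1.618.

(b) With |e_n| = 10^(-4) and C = 3.66:
    |e_{n+1}| ≈ 3.66 × (10^(-4))^1.618 = 3.66 × 10^(-6.47)

(a) ≈ 1.618 (golden ratio); (b) |e_{n+1}| ≈ 1.234e-06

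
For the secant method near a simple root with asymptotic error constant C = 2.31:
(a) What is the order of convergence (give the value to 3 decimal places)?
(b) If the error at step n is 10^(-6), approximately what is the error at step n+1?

(a) Secant method has superlinear convergence with order φ = (1+√5)/2 ≈ 1.618.
    This means |e_{n+1}| ≈ C|e_n|^1.618.

(b) With |e_n| = 10^(-6) and C = 2.31:
    |e_{n+1}| ≈ 2.31 × (10^(-6))^1.618 = 2.31 × 10^(-9.71)

(a) ≈ 1.618 (golden ratio); (b) |e_{n+1}| ≈ 4.523e-10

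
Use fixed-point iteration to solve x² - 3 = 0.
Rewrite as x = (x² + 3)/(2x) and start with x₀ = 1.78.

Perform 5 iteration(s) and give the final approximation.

Equation: x² - 3 = 0
Fixed-point form: x = (x² + 3)/(2x)
x₀ = 1.78

x_1 = g(1.780000) = 1.732697
x_2 = g(1.732697) = 1.732051
x_3 = g(1.732051) = 1.732051
x_4 = g(1.732051) = 1.732051
x_5 = g(1.732051) = 1.732051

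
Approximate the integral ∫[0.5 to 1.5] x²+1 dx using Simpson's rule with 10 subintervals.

f(x) = x²+1
a = 0.5, b = 1.5, n = 10
h = (b - a)/n = 0.100000

Simpson's rule: (h/3)[f(x₀) + 4f(x₁) + 2f(x₂) + ... + f(xₙ)]

x_0 = 0.5000, f(x_0) = 1.250000, coefficient = 1
x_1 = 0.6000, f(x_1) = 1.360000, coefficient = 4
x_2 = 0.7000, f(x_2) = 1.490000, coefficient = 2
x_3 = 0.8000, f(x_3) = 1.640000, coefficient = 4
x_4 = 0.9000, f(x_4) = 1.810000, coefficient = 2
x_5 = 1.0000, f(x_5) = 2.000000, coefficient = 4
x_6 = 1.1000, f(x_6) = 2.210000, coefficient = 2
x_7 = 1.2000, f(x_7) = 2.440000, coefficient = 4
x_8 = 1.3000, f(x_8) = 2.690000, coefficient = 2
x_9 = 1.4000, f(x_9) = 2.960000, coefficient = 4
x_10 = 1.5000, f(x_10) = 3.250000, coefficient = 1

I ≈ (0.100000/3) × 62.500000 = 2.083333
Exact value: 2.083333
Error: 0.000000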